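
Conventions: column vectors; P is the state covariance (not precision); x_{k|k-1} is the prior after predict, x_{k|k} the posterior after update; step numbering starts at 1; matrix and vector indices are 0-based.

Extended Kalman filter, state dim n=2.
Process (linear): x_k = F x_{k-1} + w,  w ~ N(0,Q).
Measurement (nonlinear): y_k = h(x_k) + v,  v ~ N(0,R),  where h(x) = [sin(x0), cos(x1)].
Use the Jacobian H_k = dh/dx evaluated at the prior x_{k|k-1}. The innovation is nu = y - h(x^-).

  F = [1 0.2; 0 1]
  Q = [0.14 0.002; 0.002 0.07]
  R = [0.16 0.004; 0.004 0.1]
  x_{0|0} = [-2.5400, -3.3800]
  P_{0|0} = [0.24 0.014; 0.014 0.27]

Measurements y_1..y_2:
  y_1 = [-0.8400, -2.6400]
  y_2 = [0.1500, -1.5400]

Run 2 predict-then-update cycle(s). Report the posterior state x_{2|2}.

step 1: x^-=[-3.2160, -3.3800]  P^-=[0.3964 0.0700; 0.0700 0.3400]  H_jac=[-0.9972 0.0000; 0.0000 -0.2362]  S=[0.5542 0.0205; 0.0205 0.1190]  K=[-0.7127 -0.0162; -0.1017 -0.6574]  nu=[-0.9143, -1.6683]  x^+=[-2.5373, -2.1903]  P^+=[0.1144 0.0189; 0.0189 0.2801]
step 2: x^-=[-2.9753, -2.1903]  P^-=[0.2732 0.0770; 0.0770 0.3501]  H_jac=[-0.9862 0.0000; 0.0000 0.8142]  S=[0.4257 -0.0578; -0.0578 0.3321]  K=[-0.6220 0.0804; -0.0633 0.8474]  nu=[0.3155, -0.9594]  x^+=[-3.2487, -3.0232]  P^+=[0.1006 0.0068; 0.0068 0.1038]

x_post = [-3.2487, -3.0232]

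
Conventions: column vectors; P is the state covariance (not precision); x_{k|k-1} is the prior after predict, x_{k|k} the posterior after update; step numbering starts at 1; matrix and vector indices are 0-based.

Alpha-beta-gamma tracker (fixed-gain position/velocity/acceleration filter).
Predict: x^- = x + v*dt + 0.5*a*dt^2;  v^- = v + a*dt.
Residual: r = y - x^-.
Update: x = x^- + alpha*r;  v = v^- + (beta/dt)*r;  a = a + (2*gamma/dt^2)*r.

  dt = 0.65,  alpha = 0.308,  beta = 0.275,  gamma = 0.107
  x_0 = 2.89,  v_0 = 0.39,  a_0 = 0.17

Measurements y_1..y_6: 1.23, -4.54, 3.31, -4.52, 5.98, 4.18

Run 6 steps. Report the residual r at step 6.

resid = 6.1562

step 1: x_pred=3.1794  r=-1.9494  x^+=2.5790  v^+=-0.3243  a^+=-0.8174
step 2: x_pred=2.1956  r=-6.7356  x^+=0.1210  v^+=-3.7052  a^+=-4.2290
step 3: x_pred=-3.1808  r=6.4908  x^+=-1.1816  v^+=-3.7080  a^+=-0.9414
step 4: x_pred=-3.7907  r=-0.7293  x^+=-4.0153  v^+=-4.6284  a^+=-1.3108
step 5: x_pred=-7.3007  r=13.2807  x^+=-3.2102  v^+=0.1383  a^+=5.4160
step 6: x_pred=-1.9762  r=6.1562  x^+=-0.0801  v^+=6.2632  a^+=8.5342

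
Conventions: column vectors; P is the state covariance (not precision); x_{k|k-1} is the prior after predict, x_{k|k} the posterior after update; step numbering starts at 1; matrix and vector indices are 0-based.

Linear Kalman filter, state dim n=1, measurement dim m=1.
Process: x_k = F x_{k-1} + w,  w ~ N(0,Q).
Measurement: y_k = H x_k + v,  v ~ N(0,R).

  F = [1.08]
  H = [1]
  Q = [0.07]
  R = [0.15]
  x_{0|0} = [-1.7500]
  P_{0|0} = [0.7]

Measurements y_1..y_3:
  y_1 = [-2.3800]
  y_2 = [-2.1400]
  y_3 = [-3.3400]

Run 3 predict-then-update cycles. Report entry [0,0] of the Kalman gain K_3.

step 1: x^-=[-1.8900]  P^-=[0.8865]  S=[1.0365]  K=[0.8553]  nu=[-0.4900]  x^+=[-2.3091]  P^+=[0.1283]
step 2: x^-=[-2.4938]  P^-=[0.2196]  S=[0.3696]  K=[0.5942]  nu=[0.3538]  x^+=[-2.2836]  P^+=[0.0891]
step 3: x^-=[-2.4663]  P^-=[0.1740]  S=[0.3240]  K=[0.5370]  nu=[-0.8737]  x^+=[-2.9354]  P^+=[0.0805]

K[0,0] = 0.5370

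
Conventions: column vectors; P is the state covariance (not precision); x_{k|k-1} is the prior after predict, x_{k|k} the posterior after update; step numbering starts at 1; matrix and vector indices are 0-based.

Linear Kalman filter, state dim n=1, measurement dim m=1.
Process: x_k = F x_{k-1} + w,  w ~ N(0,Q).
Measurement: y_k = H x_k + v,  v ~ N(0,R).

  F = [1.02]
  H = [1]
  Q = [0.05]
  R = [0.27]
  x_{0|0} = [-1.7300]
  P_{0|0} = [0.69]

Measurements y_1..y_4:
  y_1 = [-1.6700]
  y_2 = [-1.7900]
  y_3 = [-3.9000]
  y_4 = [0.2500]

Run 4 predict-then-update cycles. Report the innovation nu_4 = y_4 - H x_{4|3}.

innov = [2.9593]

step 1: x^-=[-1.7646]  P^-=[0.7679]  S=[1.0379]  K=[0.7399]  nu=[0.0946]  x^+=[-1.6946]  P^+=[0.1998]
step 2: x^-=[-1.7285]  P^-=[0.2578]  S=[0.5278]  K=[0.4885]  nu=[-0.0615]  x^+=[-1.7585]  P^+=[0.1319]
step 3: x^-=[-1.7937]  P^-=[0.1872]  S=[0.4572]  K=[0.4095]  nu=[-2.1063]  x^+=[-2.6562]  P^+=[0.1106]
step 4: x^-=[-2.7093]  P^-=[0.1650]  S=[0.4350]  K=[0.3793]  nu=[2.9593]  x^+=[-1.5867]  P^+=[0.1024]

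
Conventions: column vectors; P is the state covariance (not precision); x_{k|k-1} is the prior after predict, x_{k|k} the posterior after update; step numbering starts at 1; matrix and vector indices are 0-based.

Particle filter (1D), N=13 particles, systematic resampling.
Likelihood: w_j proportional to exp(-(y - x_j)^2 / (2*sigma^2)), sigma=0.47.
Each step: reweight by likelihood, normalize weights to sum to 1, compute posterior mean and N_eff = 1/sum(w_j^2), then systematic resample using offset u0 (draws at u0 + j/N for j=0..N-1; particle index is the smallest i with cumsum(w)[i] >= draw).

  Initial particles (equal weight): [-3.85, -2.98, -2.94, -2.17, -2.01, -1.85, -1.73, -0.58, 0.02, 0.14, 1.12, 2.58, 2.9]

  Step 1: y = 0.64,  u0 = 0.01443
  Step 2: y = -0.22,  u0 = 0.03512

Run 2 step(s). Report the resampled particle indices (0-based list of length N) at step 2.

resampled_idx = [0, 1, 1, 2, 2, 3, 4, 4, 5, 6, 7, 7, 8]

step 1: w=[0.0000, 0.0000, 0.0000, 0.0000, 0.0000, 0.0000, 0.0000, 0.0213, 0.2594, 0.3516, 0.3676, 0.0001, 0.0000]  mean=0.4540  Neff=3.0631  idx=[7, 8, 8, 8, 9, 9, 9, 9, 9, 10, 10, 10, 10]
step 2: w=[0.1039, 0.1223, 0.1223, 0.1223, 0.1039, 0.1039, 0.1039, 0.1039, 0.1039, 0.0024, 0.0024, 0.0024, 0.0024]  mean=0.0305  Neff=9.1163  idx=[0, 1, 1, 2, 2, 3, 4, 4, 5, 6, 7, 7, 8]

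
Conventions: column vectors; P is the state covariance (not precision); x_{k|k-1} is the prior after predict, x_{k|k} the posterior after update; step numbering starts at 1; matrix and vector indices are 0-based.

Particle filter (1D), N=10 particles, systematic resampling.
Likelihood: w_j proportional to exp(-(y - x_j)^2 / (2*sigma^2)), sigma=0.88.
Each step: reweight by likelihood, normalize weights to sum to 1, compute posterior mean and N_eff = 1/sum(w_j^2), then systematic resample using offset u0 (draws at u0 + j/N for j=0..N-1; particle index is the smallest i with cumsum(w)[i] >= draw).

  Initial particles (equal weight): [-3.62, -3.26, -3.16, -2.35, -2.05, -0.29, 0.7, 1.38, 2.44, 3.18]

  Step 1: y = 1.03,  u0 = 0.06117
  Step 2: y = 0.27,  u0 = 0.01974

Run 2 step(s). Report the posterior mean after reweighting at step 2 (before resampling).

post_mean = 0.7808

step 1: w=[0.0000, 0.0000, 0.0000, 0.0002, 0.0009, 0.1293, 0.3712, 0.3679, 0.1103, 0.0201]  mean=1.0609  Neff=3.3063  idx=[5, 6, 6, 6, 6, 7, 7, 7, 7, 8]
step 2: w=[0.1313, 0.1427, 0.1427, 0.1427, 0.1427, 0.0726, 0.0726, 0.0726, 0.0726, 0.0077]  mean=0.7808  Neff=8.3472  idx=[0, 0, 1, 2, 3, 3, 4, 5, 6, 7]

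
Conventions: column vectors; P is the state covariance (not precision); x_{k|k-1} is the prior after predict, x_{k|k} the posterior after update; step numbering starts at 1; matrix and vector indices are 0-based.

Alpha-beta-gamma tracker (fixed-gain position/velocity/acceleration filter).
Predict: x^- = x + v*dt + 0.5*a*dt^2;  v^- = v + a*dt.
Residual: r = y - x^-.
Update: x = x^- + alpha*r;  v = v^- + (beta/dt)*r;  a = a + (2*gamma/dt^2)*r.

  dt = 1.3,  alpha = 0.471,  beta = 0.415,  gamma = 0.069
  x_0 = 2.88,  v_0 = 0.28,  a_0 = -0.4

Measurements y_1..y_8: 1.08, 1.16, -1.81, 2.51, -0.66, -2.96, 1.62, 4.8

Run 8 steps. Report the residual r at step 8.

resid = 3.7719

step 1: x_pred=2.9060  r=-1.8260  x^+=2.0460  v^+=-0.8229  a^+=-0.5491
step 2: x_pred=0.5122  r=0.6478  x^+=0.8173  v^+=-1.3299  a^+=-0.4962
step 3: x_pred=-1.3309  r=-0.4791  x^+=-1.5566  v^+=-2.1279  a^+=-0.5353
step 4: x_pred=-4.7753  r=7.2853  x^+=-1.3439  v^+=-0.4982  a^+=0.0596
step 5: x_pred=-1.9412  r=1.2812  x^+=-1.3378  v^+=-0.0118  a^+=0.1642
step 6: x_pred=-1.2143  r=-1.7457  x^+=-2.0365  v^+=-0.3556  a^+=0.0216
step 7: x_pred=-2.4805  r=4.1005  x^+=-0.5492  v^+=0.9815  a^+=0.3565
step 8: x_pred=1.0281  r=3.7719  x^+=2.8046  v^+=2.6491  a^+=0.6645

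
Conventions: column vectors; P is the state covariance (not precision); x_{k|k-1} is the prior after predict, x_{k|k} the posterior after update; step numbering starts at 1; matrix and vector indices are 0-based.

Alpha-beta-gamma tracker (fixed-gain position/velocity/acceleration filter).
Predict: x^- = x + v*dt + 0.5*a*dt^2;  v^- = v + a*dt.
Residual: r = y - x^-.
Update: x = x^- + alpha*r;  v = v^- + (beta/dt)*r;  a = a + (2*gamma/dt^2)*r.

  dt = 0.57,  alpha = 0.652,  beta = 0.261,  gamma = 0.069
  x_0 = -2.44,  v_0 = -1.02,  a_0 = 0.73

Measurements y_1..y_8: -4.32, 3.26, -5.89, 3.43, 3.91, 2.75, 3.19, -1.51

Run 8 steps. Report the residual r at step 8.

resid = -7.6928

step 1: x_pred=-2.9028  r=-1.4172  x^+=-3.8268  v^+=-1.2528  a^+=0.1281
step 2: x_pred=-4.5201  r=7.7801  x^+=0.5525  v^+=2.3826  a^+=3.4326
step 3: x_pred=2.4683  r=-8.3583  x^+=-2.9813  v^+=0.5120  a^+=-0.1175
step 4: x_pred=-2.7085  r=6.1385  x^+=1.2938  v^+=3.2559  a^+=2.4898
step 5: x_pred=3.5541  r=0.3559  x^+=3.7861  v^+=4.8380  a^+=2.6410
step 6: x_pred=6.9729  r=-4.2229  x^+=4.2196  v^+=4.4098  a^+=0.8473
step 7: x_pred=6.8708  r=-3.6808  x^+=4.4709  v^+=3.2074  a^+=-0.7161
step 8: x_pred=6.1828  r=-7.6928  x^+=1.1671  v^+=-0.7233  a^+=-3.9835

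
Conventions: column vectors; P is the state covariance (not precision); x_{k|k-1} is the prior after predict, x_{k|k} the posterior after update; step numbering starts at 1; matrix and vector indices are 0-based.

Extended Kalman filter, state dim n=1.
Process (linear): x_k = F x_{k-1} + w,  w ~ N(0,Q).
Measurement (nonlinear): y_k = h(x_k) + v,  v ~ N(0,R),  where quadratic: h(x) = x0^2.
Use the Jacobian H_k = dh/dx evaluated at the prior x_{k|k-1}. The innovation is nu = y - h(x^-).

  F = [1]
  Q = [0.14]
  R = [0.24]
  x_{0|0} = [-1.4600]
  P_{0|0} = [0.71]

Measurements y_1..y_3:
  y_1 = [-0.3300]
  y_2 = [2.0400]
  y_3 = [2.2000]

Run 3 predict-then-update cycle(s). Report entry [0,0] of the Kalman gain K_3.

step 1: x^-=[-1.4600]  P^-=[0.8500]  H_jac=[-2.9200]  S=[7.4874]  K=[-0.3315]  nu=[-2.4616]  x^+=[-0.6440]  P^+=[0.0272]
step 2: x^-=[-0.6440]  P^-=[0.1672]  H_jac=[-1.2880]  S=[0.5175]  K=[-0.4163]  nu=[1.6253]  x^+=[-1.3206]  P^+=[0.0776]
step 3: x^-=[-1.3206]  P^-=[0.2176]  H_jac=[-2.6412]  S=[1.7577]  K=[-0.3269]  nu=[0.4560]  x^+=[-1.4697]  P^+=[0.0297]

K[0,0] = -0.3269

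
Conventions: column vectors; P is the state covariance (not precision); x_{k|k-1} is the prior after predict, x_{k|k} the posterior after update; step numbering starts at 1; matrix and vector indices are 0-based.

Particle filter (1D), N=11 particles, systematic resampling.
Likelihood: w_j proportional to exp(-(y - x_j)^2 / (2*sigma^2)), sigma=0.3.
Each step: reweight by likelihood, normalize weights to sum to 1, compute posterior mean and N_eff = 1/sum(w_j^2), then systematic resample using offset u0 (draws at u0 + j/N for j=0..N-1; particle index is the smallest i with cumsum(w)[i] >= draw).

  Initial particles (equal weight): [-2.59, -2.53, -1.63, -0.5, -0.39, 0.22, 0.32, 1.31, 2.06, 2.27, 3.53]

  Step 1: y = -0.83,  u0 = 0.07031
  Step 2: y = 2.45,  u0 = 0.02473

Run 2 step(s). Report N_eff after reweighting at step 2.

N_eff = 4.4107

step 1: w=[0.0000, 0.0000, 0.0311, 0.5945, 0.3713, 0.0024, 0.0007, 0.0000, 0.0000, 0.0000, 0.0000]  mean=-0.4920  Neff=2.0314  idx=[3, 3, 3, 3, 3, 3, 3, 4, 4, 4, 4]
step 2: w=[0.0069, 0.0069, 0.0069, 0.0069, 0.0069, 0.0069, 0.0069, 0.2379, 0.2379, 0.2379, 0.2379]  mean=-0.3953  Neff=4.4107  idx=[3, 7, 7, 8, 8, 8, 9, 9, 9, 10, 10]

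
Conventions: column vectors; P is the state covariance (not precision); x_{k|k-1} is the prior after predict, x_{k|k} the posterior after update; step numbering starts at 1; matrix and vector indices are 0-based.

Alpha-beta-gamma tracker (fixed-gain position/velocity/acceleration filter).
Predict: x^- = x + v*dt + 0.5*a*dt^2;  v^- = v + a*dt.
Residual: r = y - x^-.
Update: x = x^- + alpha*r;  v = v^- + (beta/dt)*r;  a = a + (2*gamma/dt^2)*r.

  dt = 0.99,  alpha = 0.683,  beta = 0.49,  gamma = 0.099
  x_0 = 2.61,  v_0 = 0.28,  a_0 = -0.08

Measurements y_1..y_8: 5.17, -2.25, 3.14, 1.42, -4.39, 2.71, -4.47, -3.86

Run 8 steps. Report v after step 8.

v_post = -1.3836

step 1: x_pred=2.8480  r=2.3220  x^+=4.4339  v^+=1.3501  a^+=0.3891
step 2: x_pred=5.9612  r=-8.2112  x^+=0.3529  v^+=-2.3288  a^+=-1.2697
step 3: x_pred=-2.5748  r=5.7148  x^+=1.3284  v^+=-0.7573  a^+=-0.1152
step 4: x_pred=0.5222  r=0.8978  x^+=1.1354  v^+=-0.4270  a^+=0.0662
step 5: x_pred=0.7451  r=-5.1351  x^+=-2.7622  v^+=-2.9031  a^+=-0.9712
step 6: x_pred=-6.1122  r=8.8222  x^+=-0.0866  v^+=0.5019  a^+=0.8110
step 7: x_pred=0.8077  r=-5.2777  x^+=-2.7970  v^+=-1.3074  a^+=-0.2552
step 8: x_pred=-4.2163  r=0.3563  x^+=-3.9729  v^+=-1.3836  a^+=-0.1832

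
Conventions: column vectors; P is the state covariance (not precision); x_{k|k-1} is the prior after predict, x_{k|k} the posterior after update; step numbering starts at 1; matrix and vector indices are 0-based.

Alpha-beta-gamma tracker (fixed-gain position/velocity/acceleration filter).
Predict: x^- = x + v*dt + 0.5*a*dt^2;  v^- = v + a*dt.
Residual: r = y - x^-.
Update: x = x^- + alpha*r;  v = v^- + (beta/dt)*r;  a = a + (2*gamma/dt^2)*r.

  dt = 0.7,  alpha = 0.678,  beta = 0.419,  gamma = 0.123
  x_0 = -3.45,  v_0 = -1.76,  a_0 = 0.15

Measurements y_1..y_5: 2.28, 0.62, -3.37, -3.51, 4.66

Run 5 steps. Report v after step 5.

v_post = 1.6279

step 1: x_pred=-4.6453  r=6.9253  x^+=0.0501  v^+=2.4903  a^+=3.6268
step 2: x_pred=2.6818  r=-2.0618  x^+=1.2839  v^+=3.7948  a^+=2.5916
step 3: x_pred=4.5752  r=-7.9452  x^+=-0.8116  v^+=0.8532  a^+=-1.3972
step 4: x_pred=-0.5567  r=-2.9533  x^+=-2.5590  v^+=-1.8926  a^+=-2.8799
step 5: x_pred=-4.5894  r=9.2494  x^+=1.6817  v^+=1.6279  a^+=1.7637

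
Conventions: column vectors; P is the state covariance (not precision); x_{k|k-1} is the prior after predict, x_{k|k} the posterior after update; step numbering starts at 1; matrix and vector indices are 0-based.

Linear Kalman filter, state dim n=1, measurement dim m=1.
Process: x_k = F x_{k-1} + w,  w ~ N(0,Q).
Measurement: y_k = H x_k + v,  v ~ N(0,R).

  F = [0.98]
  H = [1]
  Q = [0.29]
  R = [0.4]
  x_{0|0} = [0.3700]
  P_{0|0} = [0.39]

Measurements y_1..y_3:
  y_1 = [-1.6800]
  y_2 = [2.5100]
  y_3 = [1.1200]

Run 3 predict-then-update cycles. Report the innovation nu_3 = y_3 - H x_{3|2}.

innov = [0.0954]

step 1: x^-=[0.3626]  P^-=[0.6646]  S=[1.0646]  K=[0.6243]  nu=[-2.0426]  x^+=[-0.9125]  P^+=[0.2497]
step 2: x^-=[-0.8943]  P^-=[0.5298]  S=[0.9298]  K=[0.5698]  nu=[3.4043]  x^+=[1.0455]  P^+=[0.2279]
step 3: x^-=[1.0246]  P^-=[0.5089]  S=[0.9089]  K=[0.5599]  nu=[0.0954]  x^+=[1.0780]  P^+=[0.2240]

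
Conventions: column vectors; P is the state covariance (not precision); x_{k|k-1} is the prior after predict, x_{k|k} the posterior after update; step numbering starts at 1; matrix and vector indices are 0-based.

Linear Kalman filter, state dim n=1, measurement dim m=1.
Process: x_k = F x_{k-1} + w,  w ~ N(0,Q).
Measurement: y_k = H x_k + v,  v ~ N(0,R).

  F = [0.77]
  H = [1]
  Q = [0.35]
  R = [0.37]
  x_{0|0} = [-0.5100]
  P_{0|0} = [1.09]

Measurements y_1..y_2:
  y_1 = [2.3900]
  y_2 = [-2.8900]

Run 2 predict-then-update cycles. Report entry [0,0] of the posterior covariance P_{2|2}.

P_post[0,0] = 0.2144

step 1: x^-=[-0.3927]  P^-=[0.9963]  S=[1.3663]  K=[0.7292]  nu=[2.7827]  x^+=[1.6364]  P^+=[0.2698]
step 2: x^-=[1.2600]  P^-=[0.5100]  S=[0.8800]  K=[0.5795]  nu=[-4.1500]  x^+=[-1.1450]  P^+=[0.2144]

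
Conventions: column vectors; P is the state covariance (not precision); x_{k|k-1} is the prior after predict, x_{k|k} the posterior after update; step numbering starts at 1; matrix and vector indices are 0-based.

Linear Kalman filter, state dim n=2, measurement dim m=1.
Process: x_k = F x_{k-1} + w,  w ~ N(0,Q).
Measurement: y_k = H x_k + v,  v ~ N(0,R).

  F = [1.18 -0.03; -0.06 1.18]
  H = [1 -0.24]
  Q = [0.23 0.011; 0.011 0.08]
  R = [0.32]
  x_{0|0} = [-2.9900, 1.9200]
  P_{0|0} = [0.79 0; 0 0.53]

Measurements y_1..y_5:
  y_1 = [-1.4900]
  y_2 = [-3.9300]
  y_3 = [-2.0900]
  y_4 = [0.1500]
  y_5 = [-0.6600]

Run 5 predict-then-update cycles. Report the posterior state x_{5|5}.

step 1: x^-=[-3.5858, 2.4450]  P^-=[1.3305 -0.0637; -0.0637 0.8208]  S=[1.7283]  K=[0.7786; -0.1508]  nu=[2.6826]  x^+=[-1.4970, 2.0404]  P^+=[0.2826 0.1393; 0.1393 0.7815]
step 2: x^-=[-1.8277, 2.4975]  P^-=[0.6143 0.1575; 0.1575 1.1494]  S=[0.9249]  K=[0.6233; -0.1279]  nu=[-1.5029]  x^+=[-2.7645, 2.6898]  P^+=[0.2550 0.2313; 0.2313 1.1343]
step 3: x^-=[-3.3428, 3.3398]  P^-=[0.5697 0.2753; 0.2753 1.6276]  S=[0.8513]  K=[0.5916; -0.1355]  nu=[2.0543]  x^+=[-2.1275, 3.0614]  P^+=[0.2717 0.3435; 0.3435 1.6119]
step 4: x^-=[-2.6023, 3.7401]  P^-=[0.5855 0.4136; 0.4136 2.2768]  S=[0.8381]  K=[0.5802; -0.1585]  nu=[3.6499]  x^+=[-0.4848, 3.1617]  P^+=[0.3034 0.4907; 0.4907 2.2558]
step 5: x^-=[-0.6669, 3.7599]  P^-=[0.6198 0.5938; 0.5938 3.1525]  S=[0.8363]  K=[0.5706; -0.1947]  nu=[0.9092]  x^+=[-0.1480, 3.5828]  P^+=[0.3474 0.6867; 0.6867 3.1208]

x_post = [-0.1480, 3.5828]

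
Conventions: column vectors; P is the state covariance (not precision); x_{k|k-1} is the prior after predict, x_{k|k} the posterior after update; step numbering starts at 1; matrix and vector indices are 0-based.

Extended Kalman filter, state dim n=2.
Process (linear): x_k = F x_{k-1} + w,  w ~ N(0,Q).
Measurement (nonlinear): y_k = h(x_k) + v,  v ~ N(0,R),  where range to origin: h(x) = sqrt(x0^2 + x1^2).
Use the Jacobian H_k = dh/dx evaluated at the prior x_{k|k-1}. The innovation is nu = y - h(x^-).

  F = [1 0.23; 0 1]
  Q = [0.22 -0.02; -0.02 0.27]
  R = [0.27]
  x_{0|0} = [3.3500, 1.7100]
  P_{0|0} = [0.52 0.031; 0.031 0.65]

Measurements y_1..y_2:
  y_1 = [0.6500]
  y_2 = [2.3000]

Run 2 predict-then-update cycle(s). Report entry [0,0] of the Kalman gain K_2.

K[0,0] = 0.6152

step 1: x^-=[3.7433, 1.7100]  P^-=[0.7886 0.1605; 0.1605 0.9200]  H_jac=[0.9096 0.4155]  S=[1.2026]  K=[0.6519; 0.4392]  nu=[-3.4654]  x^+=[1.4841, 0.1878]  P^+=[0.2775 -0.1839; -0.1839 0.6880]
step 2: x^-=[1.5273, 0.1878]  P^-=[0.4493 -0.0457; -0.0457 0.9580]  H_jac=[0.9925 0.1221]  S=[0.7158]  K=[0.6152; 0.1000]  nu=[0.7612]  x^+=[1.9956, 0.2640]  P^+=[0.1784 -0.0897; -0.0897 0.9508]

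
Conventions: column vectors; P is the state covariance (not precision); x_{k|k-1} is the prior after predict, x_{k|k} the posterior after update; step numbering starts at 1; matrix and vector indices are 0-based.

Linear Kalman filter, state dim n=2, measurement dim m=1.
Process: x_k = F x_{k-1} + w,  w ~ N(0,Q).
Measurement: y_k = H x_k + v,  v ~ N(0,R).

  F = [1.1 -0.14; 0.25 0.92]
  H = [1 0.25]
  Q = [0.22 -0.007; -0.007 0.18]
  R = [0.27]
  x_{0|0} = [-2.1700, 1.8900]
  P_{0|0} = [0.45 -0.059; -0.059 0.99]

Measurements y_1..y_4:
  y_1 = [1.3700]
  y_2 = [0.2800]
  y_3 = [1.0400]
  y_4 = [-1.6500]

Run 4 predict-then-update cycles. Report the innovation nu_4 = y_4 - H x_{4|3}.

innov = [-2.1407]

step 1: x^-=[-2.6516, 1.1963]  P^-=[0.8021 -0.0684; -0.0684 1.0189]  S=[1.1016]  K=[0.7126; 0.1691]  nu=[3.7225]  x^+=[0.0011, 1.8260]  P^+=[0.2427 -0.2012; -0.2012 0.9874]
step 2: x^-=[-0.2544, 1.6802]  P^-=[0.5950 -0.2640; -0.2640 0.9384]  S=[0.7916]  K=[0.6682; -0.0371]  nu=[0.1144]  x^+=[-0.1780, 1.6759]  P^+=[0.2415 -0.2443; -0.2443 0.9373]
step 3: x^-=[-0.4304, 1.4973]  P^-=[0.6059 -0.3000; -0.3000 0.8760]  S=[0.7806]  K=[0.6801; -0.1038]  nu=[1.0961]  x^+=[0.3150, 1.3836]  P^+=[0.2448 -0.2449; -0.2449 0.8676]
step 4: x^-=[0.1528, 1.3516]  P^-=[0.6087 -0.2907; -0.2907 0.8170]  S=[0.7844]  K=[0.6834; -0.1102]  nu=[-2.1407]  x^+=[-1.3101, 1.5876]  P^+=[0.2424 -0.2316; -0.2316 0.8074]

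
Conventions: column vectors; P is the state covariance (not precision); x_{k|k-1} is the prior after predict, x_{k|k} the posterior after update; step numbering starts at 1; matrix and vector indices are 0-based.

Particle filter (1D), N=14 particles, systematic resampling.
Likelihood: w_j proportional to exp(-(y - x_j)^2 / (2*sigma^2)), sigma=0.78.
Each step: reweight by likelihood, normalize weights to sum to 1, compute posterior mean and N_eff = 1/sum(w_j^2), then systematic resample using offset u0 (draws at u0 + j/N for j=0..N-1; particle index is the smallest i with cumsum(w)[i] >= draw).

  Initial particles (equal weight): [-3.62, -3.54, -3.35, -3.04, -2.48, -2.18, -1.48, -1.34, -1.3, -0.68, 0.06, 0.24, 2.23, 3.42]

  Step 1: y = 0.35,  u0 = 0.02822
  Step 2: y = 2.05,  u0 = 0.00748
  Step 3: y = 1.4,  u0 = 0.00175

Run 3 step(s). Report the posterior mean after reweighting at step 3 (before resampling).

step 1: w=[0.0000, 0.0000, 0.0000, 0.0000, 0.0005, 0.0019, 0.0239, 0.0358, 0.0400, 0.1566, 0.3496, 0.3709, 0.0205, 0.0002]  mean=-0.0912  Neff=3.4700  idx=[7, 8, 9, 9, 10, 10, 10, 10, 10, 11, 11, 11, 11, 11]
step 2: w=[0.0001, 0.0002, 0.0041, 0.0041, 0.0720, 0.0720, 0.0720, 0.0720, 0.0720, 0.1263, 0.1263, 0.1263, 0.1263, 0.1263]  mean=0.1672  Neff=9.4592  idx=[3, 4, 5, 6, 7, 8, 9, 10, 10, 11, 11, 12, 12, 13]
step 3: w=[0.0075, 0.0599, 0.0599, 0.0599, 0.0599, 0.0599, 0.0867, 0.0867, 0.0867, 0.0867, 0.0867, 0.0867, 0.0867, 0.0867]  mean=0.1792  Neff=12.8139  idx=[0, 2, 3, 4, 5, 6, 7, 8, 9, 9, 10, 11, 12, 13]

post_mean = 0.1792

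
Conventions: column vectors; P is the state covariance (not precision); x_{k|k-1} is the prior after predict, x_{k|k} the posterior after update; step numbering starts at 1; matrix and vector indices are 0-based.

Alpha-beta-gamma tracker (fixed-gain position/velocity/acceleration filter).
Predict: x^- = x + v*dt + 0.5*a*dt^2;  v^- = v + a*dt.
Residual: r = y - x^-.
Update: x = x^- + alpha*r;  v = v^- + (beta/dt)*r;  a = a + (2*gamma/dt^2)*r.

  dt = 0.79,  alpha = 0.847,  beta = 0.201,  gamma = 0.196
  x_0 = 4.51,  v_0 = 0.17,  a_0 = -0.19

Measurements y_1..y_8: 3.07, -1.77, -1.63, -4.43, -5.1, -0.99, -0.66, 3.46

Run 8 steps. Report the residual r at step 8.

resid = -1.6304

step 1: x_pred=4.5850  r=-1.5150  x^+=3.3018  v^+=-0.3656  a^+=-1.1416
step 2: x_pred=2.6568  r=-4.4268  x^+=-1.0927  v^+=-2.3937  a^+=-3.9221
step 3: x_pred=-4.2076  r=2.5776  x^+=-2.0244  v^+=-4.8363  a^+=-2.3030
step 4: x_pred=-6.5637  r=2.1337  x^+=-4.7565  v^+=-6.1128  a^+=-0.9628
step 5: x_pred=-9.8861  r=4.7861  x^+=-5.8323  v^+=-5.6558  a^+=2.0433
step 6: x_pred=-9.6627  r=8.6727  x^+=-2.3169  v^+=-1.8349  a^+=7.4907
step 7: x_pred=-1.4291  r=0.7691  x^+=-0.7777  v^+=4.2784  a^+=7.9737
step 8: x_pred=5.0904  r=-1.6304  x^+=3.7095  v^+=10.1628  a^+=6.9496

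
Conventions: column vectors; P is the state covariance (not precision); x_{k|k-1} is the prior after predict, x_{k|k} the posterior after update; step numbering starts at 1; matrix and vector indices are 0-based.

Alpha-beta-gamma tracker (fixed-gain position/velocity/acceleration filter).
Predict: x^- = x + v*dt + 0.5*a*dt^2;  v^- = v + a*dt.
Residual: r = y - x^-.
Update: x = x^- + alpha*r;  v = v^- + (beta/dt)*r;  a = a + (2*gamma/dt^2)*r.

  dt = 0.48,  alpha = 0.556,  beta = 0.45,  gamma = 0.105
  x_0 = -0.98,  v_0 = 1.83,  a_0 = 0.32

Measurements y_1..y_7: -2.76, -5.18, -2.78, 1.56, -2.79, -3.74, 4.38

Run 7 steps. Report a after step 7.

a_post = 4.6876

step 1: x_pred=-0.0647  r=-2.6953  x^+=-1.5633  v^+=-0.5432  a^+=-2.1366
step 2: x_pred=-2.0702  r=-3.1098  x^+=-3.7992  v^+=-4.4842  a^+=-4.9711
step 3: x_pred=-6.5243  r=3.7443  x^+=-4.4425  v^+=-3.3600  a^+=-1.5583
step 4: x_pred=-6.2348  r=7.7948  x^+=-1.9009  v^+=3.1996  a^+=5.5464
step 5: x_pred=0.2739  r=-3.0639  x^+=-1.4296  v^+=2.9895  a^+=2.7538
step 6: x_pred=0.3226  r=-4.0626  x^+=-1.9362  v^+=0.5027  a^+=-0.9491
step 7: x_pred=-1.8043  r=6.1843  x^+=1.6342  v^+=5.8449  a^+=4.6876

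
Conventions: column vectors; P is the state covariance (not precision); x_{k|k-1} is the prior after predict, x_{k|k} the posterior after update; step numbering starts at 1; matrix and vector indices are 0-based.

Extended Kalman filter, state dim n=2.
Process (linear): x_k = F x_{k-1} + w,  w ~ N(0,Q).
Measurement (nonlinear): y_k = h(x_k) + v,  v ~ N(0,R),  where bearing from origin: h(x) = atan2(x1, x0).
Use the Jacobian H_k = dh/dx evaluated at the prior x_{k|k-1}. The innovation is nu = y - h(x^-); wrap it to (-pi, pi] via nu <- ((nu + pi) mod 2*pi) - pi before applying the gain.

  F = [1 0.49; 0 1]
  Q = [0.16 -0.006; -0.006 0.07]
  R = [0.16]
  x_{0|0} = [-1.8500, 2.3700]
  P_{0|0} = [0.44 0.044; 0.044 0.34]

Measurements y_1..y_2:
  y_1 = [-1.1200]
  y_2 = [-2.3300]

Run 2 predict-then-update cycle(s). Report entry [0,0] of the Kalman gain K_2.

K[0,0] = -0.3094

step 1: x^-=[-0.6887, 2.3700]  P^-=[0.7248 0.2046; 0.2046 0.4100]  H_jac=[-0.3891 -0.1131]  S=[0.2930]  K=[-1.0415; -0.4300]  nu=[-2.9736]  x^+=[2.4084, 3.6485]  P^+=[0.4070 0.0734; 0.0734 0.3558]
step 2: x^-=[4.1961, 3.6485]  P^-=[0.7243 0.2418; 0.2418 0.4258]  H_jac=[-0.1180 0.1357]  S=[0.1702]  K=[-0.3094; 0.1719]  nu=[-3.0457]  x^+=[5.1386, 3.1249]  P^+=[0.7080 0.2508; 0.2508 0.4208]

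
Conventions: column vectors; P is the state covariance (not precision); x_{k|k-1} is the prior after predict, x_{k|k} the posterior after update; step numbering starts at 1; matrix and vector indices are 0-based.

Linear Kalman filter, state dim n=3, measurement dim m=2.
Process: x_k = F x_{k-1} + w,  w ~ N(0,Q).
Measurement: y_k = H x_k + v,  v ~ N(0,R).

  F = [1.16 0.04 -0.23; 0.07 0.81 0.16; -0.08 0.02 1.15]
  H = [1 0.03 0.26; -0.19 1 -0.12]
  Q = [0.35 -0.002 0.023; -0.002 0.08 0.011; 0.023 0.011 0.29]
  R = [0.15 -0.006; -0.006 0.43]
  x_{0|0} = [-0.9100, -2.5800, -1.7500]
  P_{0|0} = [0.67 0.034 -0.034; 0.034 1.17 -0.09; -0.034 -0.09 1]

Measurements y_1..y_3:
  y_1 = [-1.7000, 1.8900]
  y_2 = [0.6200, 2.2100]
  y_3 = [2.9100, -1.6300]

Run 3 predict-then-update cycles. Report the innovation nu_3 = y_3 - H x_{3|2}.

step 1: x^-=[-0.7563, -2.4335, -1.9913]  P^-=[1.3293 0.0960 -0.3518; 0.0960 0.8563 0.1216; -0.3518 0.1216 1.6193]  S=[1.4142 -0.0972; -0.0972 1.2759]  K=[0.8757 -0.0229; 0.1535 0.6571; 0.0515 -0.0007]  nu=[-0.3530, 3.9408]  x^+=[-1.1558, 0.1018, -2.0121]  P^+=[0.2402 -0.0194 -0.4157; -0.0194 0.2917 0.1143; -0.4157 0.1143 1.6155]
step 2: x^-=[-0.8738, -0.3204, -2.2194]  P^-=[0.9770 -0.1418 -0.9842; -0.1418 0.3320 0.3915; -0.9842 0.3915 2.5100]  S=[0.7828 -0.1338; -0.1338 0.7484]  K=[0.8953 -0.1195; 0.0339 0.4229; -0.3562 0.3069]  nu=[2.0805, 2.0980]  x^+=[0.7381, 0.6375, -2.3167]  P^+=[0.3102 -0.0776 -0.6647; -0.0776 0.2011 0.2851; -0.6647 0.2851 2.3109]
step 3: x^-=[1.4146, 0.1973, -2.7105]  P^-=[1.2321 -0.2924 -1.5055; -0.2924 0.3228 0.6641; -1.5055 0.6641 3.4839]  S=[0.8279 -0.2046; -0.2046 0.7306]  K=[0.9539 -0.2063; -0.0343 0.3993; -0.5590 0.5719]  nu=[2.1943, -1.8838]  x^+=[3.8964, -0.6301, -5.0144]  P^+=[0.3672 -0.1258 -0.8427; -0.1258 0.1998 0.4318; -0.8427 0.4318 2.8555]

innov = [2.1943, -1.8838]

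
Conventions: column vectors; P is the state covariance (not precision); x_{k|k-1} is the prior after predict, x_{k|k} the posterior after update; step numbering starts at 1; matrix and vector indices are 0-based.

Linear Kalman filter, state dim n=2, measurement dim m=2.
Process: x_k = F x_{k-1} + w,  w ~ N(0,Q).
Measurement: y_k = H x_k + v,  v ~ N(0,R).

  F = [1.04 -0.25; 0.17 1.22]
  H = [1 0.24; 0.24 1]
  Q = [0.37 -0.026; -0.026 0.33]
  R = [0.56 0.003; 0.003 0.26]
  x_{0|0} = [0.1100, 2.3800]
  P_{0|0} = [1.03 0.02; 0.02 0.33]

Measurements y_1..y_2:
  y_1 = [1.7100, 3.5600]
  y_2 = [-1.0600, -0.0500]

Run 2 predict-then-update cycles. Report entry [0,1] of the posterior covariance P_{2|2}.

P_post[0,1] = -0.1062

step 1: x^-=[-0.4806, 2.9223]  P^-=[1.4943 0.0800; 0.0800 0.8592]  S=[2.1422 0.6524; 0.6524 1.2437]  K=[0.7130 -0.0214; -0.0970 0.7572]  nu=[1.4892, 0.7530]  x^+=[0.5652, 3.3480]  P^+=[0.4245 -0.1053; -0.1053 0.2219]
step 2: x^-=[-0.2492, 4.1807]  P^-=[0.8978 -0.1477; -0.1477 0.6288]  S=[1.4231 0.2131; 0.2131 0.8696]  K=[0.6169 -0.0733; -0.1038 0.7078]  nu=[-1.8141, -4.1709]  x^+=[-1.0626, 1.4170]  P^+=[0.3707 -0.1062; -0.1062 0.2092]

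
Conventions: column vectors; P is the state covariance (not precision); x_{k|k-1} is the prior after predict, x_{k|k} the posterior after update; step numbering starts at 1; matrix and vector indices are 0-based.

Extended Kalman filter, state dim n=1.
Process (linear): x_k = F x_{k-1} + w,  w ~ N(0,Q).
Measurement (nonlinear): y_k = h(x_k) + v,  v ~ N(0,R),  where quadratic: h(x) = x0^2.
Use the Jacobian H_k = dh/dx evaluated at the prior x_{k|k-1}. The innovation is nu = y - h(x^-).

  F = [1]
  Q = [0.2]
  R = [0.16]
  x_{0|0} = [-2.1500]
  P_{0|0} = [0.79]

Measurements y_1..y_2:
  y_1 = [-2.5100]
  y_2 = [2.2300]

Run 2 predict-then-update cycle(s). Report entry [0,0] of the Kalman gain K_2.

step 1: x^-=[-2.1500]  P^-=[0.9900]  H_jac=[-4.3000]  S=[18.4651]  K=[-0.2305]  nu=[-7.1325]  x^+=[-0.5057]  P^+=[0.0086]
step 2: x^-=[-0.5057]  P^-=[0.2086]  H_jac=[-1.0113]  S=[0.3733]  K=[-0.5650]  nu=[1.9743]  x^+=[-1.6212]  P^+=[0.0894]

K[0,0] = -0.5650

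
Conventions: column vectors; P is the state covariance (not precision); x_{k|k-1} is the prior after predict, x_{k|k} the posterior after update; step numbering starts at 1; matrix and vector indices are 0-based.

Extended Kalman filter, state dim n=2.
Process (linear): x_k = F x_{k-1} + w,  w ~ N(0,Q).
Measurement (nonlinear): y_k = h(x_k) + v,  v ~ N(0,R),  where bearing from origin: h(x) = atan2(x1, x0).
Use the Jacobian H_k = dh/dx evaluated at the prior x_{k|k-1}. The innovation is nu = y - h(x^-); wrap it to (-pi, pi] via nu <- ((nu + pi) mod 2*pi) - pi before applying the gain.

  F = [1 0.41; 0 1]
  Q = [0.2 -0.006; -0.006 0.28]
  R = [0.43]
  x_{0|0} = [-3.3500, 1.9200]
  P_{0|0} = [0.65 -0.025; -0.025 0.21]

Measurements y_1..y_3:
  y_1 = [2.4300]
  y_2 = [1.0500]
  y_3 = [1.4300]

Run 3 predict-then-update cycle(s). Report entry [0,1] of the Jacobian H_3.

H_jac[0,1] = 0.0026

step 1: x^-=[-2.5628, 1.9200]  P^-=[0.8648 0.0551; 0.0551 0.4900]  H_jac=[-0.1872 -0.2499]  S=[0.4961]  K=[-0.3542; -0.2677]  nu=[-0.0686]  x^+=[-2.5385, 1.9384]  P^+=[0.8026 0.0081; 0.0081 0.4545]
step 2: x^-=[-1.7438, 1.9384]  P^-=[1.0856 0.1884; 0.1884 0.7345]  H_jac=[-0.2851 -0.2565]  S=[0.5941]  K=[-0.6023; -0.4075]  nu=[-1.2534]  x^+=[-0.9888, 2.4491]  P^+=[0.8700 0.0426; 0.0426 0.6358]
step 3: x^-=[0.0153, 2.4491]  P^-=[1.2118 0.2972; 0.2972 0.9158]  H_jac=[-0.4083 0.0026]  S=[0.6314]  K=[-0.7824; -0.1885]  nu=[-0.1345]  x^+=[0.1206, 2.4745]  P^+=[0.8253 0.2041; 0.2041 0.8934]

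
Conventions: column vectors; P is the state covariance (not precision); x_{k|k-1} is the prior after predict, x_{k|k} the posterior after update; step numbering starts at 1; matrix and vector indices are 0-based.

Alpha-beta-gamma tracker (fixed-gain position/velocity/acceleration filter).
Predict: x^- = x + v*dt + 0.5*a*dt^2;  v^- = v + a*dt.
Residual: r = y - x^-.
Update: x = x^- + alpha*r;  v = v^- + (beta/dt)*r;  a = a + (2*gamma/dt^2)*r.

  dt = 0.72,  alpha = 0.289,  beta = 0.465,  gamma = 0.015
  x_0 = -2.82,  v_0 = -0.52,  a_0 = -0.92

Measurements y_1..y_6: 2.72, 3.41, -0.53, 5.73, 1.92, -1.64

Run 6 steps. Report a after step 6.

step 1: x_pred=-3.4329  r=6.1529  x^+=-1.6547  v^+=2.7913  a^+=-0.5639
step 2: x_pred=0.2089  r=3.2011  x^+=1.1340  v^+=4.4527  a^+=-0.3787
step 3: x_pred=4.2418  r=-4.7718  x^+=2.8627  v^+=1.0982  a^+=-0.6548
step 4: x_pred=3.4837  r=2.2463  x^+=4.1329  v^+=2.0775  a^+=-0.5248
step 5: x_pred=5.4927  r=-3.5727  x^+=4.4602  v^+=-0.6077  a^+=-0.7316
step 6: x_pred=3.8330  r=-5.4730  x^+=2.2513  v^+=-4.6691  a^+=-1.0483

a_post = -1.0483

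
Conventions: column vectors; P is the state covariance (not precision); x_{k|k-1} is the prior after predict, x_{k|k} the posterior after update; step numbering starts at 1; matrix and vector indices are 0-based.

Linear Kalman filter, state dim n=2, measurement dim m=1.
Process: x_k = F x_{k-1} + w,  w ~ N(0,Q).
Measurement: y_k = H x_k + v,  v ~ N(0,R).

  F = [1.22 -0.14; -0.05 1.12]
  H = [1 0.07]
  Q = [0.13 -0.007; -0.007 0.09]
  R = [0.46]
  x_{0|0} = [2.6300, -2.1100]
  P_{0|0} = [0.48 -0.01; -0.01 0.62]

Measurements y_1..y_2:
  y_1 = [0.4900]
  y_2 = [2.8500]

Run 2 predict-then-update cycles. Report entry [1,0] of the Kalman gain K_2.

K[1,0] = -0.1918

step 1: x^-=[3.5040, -2.4947]  P^-=[0.8600 -0.1472; -0.1472 0.8700]  S=[1.3037]  K=[0.6518; -0.0662]  nu=[-2.8394]  x^+=[1.6534, -2.3067]  P^+=[0.3062 -0.0910; -0.0910 0.8643]
step 2: x^-=[2.3400, -2.6661]  P^-=[0.6337 -0.2861; -0.2861 1.1852]  S=[1.0595]  K=[0.5793; -0.1918]  nu=[0.6966]  x^+=[2.7435, -2.7997]  P^+=[0.2782 -0.1684; -0.1684 1.1462]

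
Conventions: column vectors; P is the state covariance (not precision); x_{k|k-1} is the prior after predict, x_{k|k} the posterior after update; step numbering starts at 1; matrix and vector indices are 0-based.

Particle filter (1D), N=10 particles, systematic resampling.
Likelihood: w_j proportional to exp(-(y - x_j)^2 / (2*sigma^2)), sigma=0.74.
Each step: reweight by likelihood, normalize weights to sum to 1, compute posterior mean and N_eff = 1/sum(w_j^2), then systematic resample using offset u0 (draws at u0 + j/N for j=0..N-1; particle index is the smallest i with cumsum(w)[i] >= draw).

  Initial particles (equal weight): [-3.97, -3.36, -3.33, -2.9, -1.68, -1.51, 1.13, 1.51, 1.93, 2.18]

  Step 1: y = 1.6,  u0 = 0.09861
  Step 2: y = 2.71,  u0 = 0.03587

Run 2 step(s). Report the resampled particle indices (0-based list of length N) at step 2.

resampled_idx = [1, 3, 5, 5, 6, 7, 7, 8, 9, 9]

step 1: w=[0.0000, 0.0000, 0.0000, 0.0000, 0.0000, 0.0000, 0.2368, 0.2876, 0.2623, 0.2131]  mean=1.6728  Neff=3.9514  idx=[6, 6, 7, 7, 7, 8, 8, 9, 9, 9]
step 2: w=[0.0228, 0.0228, 0.0599, 0.0599, 0.0599, 0.1281, 0.1281, 0.1728, 0.1728, 0.1728]  mean=1.9475  Neff=7.4530  idx=[1, 3, 5, 5, 6, 7, 7, 8, 9, 9]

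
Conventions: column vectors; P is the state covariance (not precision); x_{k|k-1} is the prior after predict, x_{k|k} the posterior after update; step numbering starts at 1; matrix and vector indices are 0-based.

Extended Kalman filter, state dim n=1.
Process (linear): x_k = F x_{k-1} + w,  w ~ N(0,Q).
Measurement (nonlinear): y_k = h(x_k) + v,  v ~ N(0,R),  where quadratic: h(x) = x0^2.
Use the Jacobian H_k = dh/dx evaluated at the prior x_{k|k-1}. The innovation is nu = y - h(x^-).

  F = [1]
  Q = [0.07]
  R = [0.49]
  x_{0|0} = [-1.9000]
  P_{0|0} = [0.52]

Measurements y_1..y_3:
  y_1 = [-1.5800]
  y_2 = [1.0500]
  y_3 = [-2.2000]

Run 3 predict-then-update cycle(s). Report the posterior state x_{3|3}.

x_post = [-0.0008]

step 1: x^-=[-1.9000]  P^-=[0.5900]  H_jac=[-3.8000]  S=[9.0096]  K=[-0.2488]  nu=[-5.1900]  x^+=[-0.6085]  P^+=[0.0321]
step 2: x^-=[-0.6085]  P^-=[0.1021]  H_jac=[-1.2170]  S=[0.6412]  K=[-0.1938]  nu=[0.6797]  x^+=[-0.7402]  P^+=[0.0780]
step 3: x^-=[-0.7402]  P^-=[0.1480]  H_jac=[-1.4804]  S=[0.8144]  K=[-0.2691]  nu=[-2.7479]  x^+=[-0.0008]  P^+=[0.0891]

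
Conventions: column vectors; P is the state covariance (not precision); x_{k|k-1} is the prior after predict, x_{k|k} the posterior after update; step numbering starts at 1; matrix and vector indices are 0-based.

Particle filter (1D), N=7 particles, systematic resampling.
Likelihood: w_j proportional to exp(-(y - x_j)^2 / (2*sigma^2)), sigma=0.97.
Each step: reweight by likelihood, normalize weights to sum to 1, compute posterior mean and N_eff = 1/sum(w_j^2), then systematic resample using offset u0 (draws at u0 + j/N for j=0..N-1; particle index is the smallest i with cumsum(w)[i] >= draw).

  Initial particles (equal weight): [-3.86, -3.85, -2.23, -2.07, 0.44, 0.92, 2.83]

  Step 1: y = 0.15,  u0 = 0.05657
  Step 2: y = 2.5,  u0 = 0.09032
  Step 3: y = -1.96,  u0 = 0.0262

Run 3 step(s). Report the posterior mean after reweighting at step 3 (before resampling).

post_mean = 0.6291

step 1: w=[0.0001, 0.0001, 0.0269, 0.0398, 0.5224, 0.3986, 0.0120]  mean=0.4873  Neff=2.3028  idx=[3, 4, 4, 4, 5, 5, 5]
step 2: w=[0.0000, 0.0944, 0.0944, 0.0944, 0.2389, 0.2389, 0.2389]  mean=0.7840  Neff=5.0509  idx=[1, 3, 4, 4, 5, 6, 6]
step 3: w=[0.3030, 0.3030, 0.0788, 0.0788, 0.0788, 0.0788, 0.0788]  mean=0.6291  Neff=4.6585  idx=[0, 0, 1, 1, 1, 3, 5]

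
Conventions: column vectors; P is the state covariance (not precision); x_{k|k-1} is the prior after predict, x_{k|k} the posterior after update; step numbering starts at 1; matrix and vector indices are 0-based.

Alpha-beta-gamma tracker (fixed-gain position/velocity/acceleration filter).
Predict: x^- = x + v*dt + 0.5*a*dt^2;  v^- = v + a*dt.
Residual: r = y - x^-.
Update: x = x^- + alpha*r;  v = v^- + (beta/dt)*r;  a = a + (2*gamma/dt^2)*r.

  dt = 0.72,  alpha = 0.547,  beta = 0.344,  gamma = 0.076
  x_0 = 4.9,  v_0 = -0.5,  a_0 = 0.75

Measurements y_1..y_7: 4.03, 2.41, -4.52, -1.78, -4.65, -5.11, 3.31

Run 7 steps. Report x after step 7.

step 1: x_pred=4.7344  r=-0.7044  x^+=4.3491  v^+=-0.2965  a^+=0.5435
step 2: x_pred=4.2764  r=-1.8664  x^+=3.2555  v^+=-0.7970  a^+=-0.0038
step 3: x_pred=2.6807  r=-7.2007  x^+=-1.2581  v^+=-4.2401  a^+=-2.1151
step 4: x_pred=-4.8592  r=3.0792  x^+=-3.1749  v^+=-4.2918  a^+=-1.2123
step 5: x_pred=-6.5792  r=1.9292  x^+=-5.5239  v^+=-4.2429  a^+=-0.6466
step 6: x_pred=-8.7464  r=3.6364  x^+=-6.7573  v^+=-2.9711  a^+=0.4196
step 7: x_pred=-8.7877  r=12.0977  x^+=-2.1703  v^+=3.1111  a^+=3.9668

x_post = -2.1703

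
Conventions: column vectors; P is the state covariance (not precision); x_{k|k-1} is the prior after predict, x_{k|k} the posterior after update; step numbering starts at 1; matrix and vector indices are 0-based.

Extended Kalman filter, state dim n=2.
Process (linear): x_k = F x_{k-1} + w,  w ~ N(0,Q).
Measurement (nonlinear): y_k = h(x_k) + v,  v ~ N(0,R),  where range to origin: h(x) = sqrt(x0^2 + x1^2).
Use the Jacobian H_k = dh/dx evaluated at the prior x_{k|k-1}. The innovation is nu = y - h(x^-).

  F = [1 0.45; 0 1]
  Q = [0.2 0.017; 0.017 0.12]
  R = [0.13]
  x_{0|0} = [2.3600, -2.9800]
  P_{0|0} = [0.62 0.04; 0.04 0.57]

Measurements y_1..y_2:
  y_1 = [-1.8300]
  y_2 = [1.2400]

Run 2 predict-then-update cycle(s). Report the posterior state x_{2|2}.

x_post = [0.8642, 0.9772]

step 1: x^-=[1.0190, -2.9800]  P^-=[0.9714 0.3135; 0.3135 0.6900]  H_jac=[0.3236 -0.9462]  S=[0.6575]  K=[0.0269; -0.8387]  nu=[-4.9794]  x^+=[0.8852, 1.1962]  P^+=[0.9710 0.3283; 0.3283 0.2275]
step 2: x^-=[1.4235, 1.1962]  P^-=[1.5125 0.4477; 0.4477 0.3475]  H_jac=[0.7656 0.6434]  S=[1.6013]  K=[0.9030; 0.3537]  nu=[-0.6194]  x^+=[0.8642, 0.9772]  P^+=[0.2068 -0.0637; -0.0637 0.1472]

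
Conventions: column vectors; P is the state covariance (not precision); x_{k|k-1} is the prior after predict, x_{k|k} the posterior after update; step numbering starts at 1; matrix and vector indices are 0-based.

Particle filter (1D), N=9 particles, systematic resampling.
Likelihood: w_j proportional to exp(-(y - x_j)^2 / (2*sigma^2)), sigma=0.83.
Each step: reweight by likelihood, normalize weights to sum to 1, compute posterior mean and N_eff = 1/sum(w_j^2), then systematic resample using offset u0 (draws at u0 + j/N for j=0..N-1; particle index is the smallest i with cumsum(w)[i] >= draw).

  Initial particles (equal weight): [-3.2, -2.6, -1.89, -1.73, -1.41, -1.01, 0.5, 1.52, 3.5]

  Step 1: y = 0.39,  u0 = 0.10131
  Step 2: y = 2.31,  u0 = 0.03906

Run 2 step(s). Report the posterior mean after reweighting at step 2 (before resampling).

step 1: w=[0.0000, 0.0009, 0.0129, 0.0214, 0.0533, 0.1349, 0.5546, 0.2215, 0.0005]  mean=0.3406  Neff=2.6431  idx=[5, 5, 6, 6, 6, 6, 6, 7, 7]
step 2: w=[0.0002, 0.0002, 0.0534, 0.0534, 0.0534, 0.0534, 0.0534, 0.3662, 0.3662]  mean=1.2465  Neff=3.5396  idx=[2, 4, 6, 7, 7, 7, 8, 8, 8]

post_mean = 1.2465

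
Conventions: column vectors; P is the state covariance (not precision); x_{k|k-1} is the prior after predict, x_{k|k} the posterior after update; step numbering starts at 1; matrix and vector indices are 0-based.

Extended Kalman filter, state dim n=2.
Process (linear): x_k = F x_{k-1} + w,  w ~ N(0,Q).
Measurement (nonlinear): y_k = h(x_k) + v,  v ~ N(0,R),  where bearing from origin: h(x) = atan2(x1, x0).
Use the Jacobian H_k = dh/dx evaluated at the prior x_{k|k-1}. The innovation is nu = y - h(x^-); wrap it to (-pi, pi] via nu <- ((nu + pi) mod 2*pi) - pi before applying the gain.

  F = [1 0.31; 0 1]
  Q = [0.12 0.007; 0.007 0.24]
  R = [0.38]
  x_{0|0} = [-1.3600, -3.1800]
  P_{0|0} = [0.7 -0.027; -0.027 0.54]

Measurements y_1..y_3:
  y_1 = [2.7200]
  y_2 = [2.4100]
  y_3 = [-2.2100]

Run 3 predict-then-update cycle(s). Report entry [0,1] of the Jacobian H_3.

step 1: x^-=[-2.3458, -3.1800]  P^-=[0.8552 0.1474; 0.1474 0.7800]  H_jac=[0.2036 -0.1502]  S=[0.4240]  K=[0.3585; -0.2055]  nu=[-1.3568]  x^+=[-2.8322, -2.9011]  P^+=[0.8007 0.1786; 0.1786 0.7621]
step 2: x^-=[-3.7315, -2.9011]  P^-=[1.1047 0.4219; 0.4219 1.0021]  H_jac=[0.1299 -0.1670]  S=[0.4083]  K=[0.1788; -0.2758]  nu=[-1.3924]  x^+=[-3.9804, -2.5171]  P^+=[1.0916 0.4420; 0.4420 0.9710]
step 3: x^-=[-4.7607, -2.5171]  P^-=[1.5790 0.7500; 0.7500 1.2110]  H_jac=[0.0868 -0.1642]  S=[0.4032]  K=[0.0345; -0.3316]  nu=[0.4452]  x^+=[-4.7454, -2.6648]  P^+=[1.5785 0.7547; 0.7547 1.1667]

H_jac[0,1] = -0.1642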